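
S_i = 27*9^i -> [27, 243, 2187, 19683, 177147]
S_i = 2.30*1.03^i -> [2.3, 2.37, 2.44, 2.51, 2.59]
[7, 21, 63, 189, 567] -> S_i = 7*3^i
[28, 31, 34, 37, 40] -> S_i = 28 + 3*i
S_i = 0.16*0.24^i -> [0.16, 0.04, 0.01, 0.0, 0.0]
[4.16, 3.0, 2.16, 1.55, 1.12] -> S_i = 4.16*0.72^i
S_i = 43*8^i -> [43, 344, 2752, 22016, 176128]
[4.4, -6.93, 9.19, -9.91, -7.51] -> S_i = Random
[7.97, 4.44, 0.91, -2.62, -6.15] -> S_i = 7.97 + -3.53*i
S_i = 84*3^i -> [84, 252, 756, 2268, 6804]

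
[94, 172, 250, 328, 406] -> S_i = 94 + 78*i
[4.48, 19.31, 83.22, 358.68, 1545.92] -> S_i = 4.48*4.31^i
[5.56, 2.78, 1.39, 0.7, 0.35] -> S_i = 5.56*0.50^i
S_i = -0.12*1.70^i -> [-0.12, -0.2, -0.35, -0.59, -1.0]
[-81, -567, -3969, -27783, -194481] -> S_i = -81*7^i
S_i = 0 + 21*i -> [0, 21, 42, 63, 84]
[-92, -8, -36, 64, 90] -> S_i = Random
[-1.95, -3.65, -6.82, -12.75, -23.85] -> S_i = -1.95*1.87^i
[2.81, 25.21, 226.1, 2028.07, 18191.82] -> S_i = 2.81*8.97^i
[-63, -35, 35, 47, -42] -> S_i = Random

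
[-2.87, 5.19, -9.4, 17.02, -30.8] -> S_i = -2.87*(-1.81)^i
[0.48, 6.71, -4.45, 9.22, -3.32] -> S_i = Random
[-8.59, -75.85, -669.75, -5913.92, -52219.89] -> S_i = -8.59*8.83^i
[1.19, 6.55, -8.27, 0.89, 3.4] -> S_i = Random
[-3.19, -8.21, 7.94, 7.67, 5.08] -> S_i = Random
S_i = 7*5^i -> [7, 35, 175, 875, 4375]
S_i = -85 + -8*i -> [-85, -93, -101, -109, -117]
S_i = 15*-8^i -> [15, -120, 960, -7680, 61440]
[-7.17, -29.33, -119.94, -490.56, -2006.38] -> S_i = -7.17*4.09^i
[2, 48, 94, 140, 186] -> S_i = 2 + 46*i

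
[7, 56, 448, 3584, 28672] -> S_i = 7*8^i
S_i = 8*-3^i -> [8, -24, 72, -216, 648]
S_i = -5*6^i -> [-5, -30, -180, -1080, -6480]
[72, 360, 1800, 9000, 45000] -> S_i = 72*5^i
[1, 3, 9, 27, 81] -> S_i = 1*3^i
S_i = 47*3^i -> [47, 141, 423, 1269, 3807]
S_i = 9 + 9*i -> [9, 18, 27, 36, 45]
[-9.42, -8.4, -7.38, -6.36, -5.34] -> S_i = -9.42 + 1.02*i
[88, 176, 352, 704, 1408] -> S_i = 88*2^i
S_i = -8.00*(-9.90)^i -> [-8.0, 79.2, -784.08, 7762.39, -76847.68]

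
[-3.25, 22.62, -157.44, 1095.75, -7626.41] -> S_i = -3.25*(-6.96)^i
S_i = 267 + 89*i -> [267, 356, 445, 534, 623]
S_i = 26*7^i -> [26, 182, 1274, 8918, 62426]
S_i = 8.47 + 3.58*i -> [8.47, 12.05, 15.63, 19.21, 22.79]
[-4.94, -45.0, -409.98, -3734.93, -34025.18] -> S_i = -4.94*9.11^i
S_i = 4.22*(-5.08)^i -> [4.22, -21.44, 108.9, -553.23, 2810.39]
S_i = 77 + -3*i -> [77, 74, 71, 68, 65]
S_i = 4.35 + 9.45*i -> [4.35, 13.8, 23.25, 32.7, 42.15]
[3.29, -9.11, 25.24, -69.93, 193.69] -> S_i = 3.29*(-2.77)^i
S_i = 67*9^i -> [67, 603, 5427, 48843, 439587]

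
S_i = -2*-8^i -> [-2, 16, -128, 1024, -8192]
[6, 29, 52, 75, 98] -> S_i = 6 + 23*i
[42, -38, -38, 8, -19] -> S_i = Random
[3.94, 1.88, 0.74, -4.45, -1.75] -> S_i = Random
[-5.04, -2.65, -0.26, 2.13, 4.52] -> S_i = -5.04 + 2.39*i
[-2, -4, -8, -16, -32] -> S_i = -2*2^i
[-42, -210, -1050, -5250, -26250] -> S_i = -42*5^i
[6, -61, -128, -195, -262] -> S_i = 6 + -67*i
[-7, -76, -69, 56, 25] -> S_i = Random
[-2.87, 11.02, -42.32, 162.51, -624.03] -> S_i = -2.87*(-3.84)^i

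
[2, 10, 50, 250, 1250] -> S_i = 2*5^i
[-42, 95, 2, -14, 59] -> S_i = Random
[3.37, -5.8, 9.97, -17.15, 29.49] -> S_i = 3.37*(-1.72)^i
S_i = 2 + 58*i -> [2, 60, 118, 176, 234]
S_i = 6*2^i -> [6, 12, 24, 48, 96]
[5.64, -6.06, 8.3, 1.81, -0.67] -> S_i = Random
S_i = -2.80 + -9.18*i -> [-2.8, -11.98, -21.16, -30.34, -39.52]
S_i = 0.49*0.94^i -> [0.49, 0.46, 0.43, 0.41, 0.38]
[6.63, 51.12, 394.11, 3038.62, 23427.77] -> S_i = 6.63*7.71^i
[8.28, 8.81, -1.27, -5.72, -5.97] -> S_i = Random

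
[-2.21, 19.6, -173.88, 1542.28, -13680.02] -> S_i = -2.21*(-8.87)^i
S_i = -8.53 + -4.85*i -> [-8.53, -13.38, -18.23, -23.08, -27.93]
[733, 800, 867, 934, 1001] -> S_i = 733 + 67*i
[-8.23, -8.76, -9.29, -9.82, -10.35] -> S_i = -8.23 + -0.53*i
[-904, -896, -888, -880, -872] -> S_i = -904 + 8*i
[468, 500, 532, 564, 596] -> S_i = 468 + 32*i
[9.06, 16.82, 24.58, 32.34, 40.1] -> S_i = 9.06 + 7.76*i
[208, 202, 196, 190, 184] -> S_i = 208 + -6*i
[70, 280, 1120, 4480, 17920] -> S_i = 70*4^i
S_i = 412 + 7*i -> [412, 419, 426, 433, 440]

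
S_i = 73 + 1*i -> [73, 74, 75, 76, 77]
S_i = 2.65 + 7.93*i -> [2.65, 10.58, 18.51, 26.44, 34.37]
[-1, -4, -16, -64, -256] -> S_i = -1*4^i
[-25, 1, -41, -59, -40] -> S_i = Random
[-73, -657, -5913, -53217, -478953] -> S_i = -73*9^i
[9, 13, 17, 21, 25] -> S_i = 9 + 4*i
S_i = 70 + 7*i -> [70, 77, 84, 91, 98]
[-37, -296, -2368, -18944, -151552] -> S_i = -37*8^i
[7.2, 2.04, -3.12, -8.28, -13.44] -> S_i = 7.20 + -5.16*i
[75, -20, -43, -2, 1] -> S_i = Random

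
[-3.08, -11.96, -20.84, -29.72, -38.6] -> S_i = -3.08 + -8.88*i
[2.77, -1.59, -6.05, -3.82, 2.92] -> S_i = Random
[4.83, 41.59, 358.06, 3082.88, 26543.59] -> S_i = 4.83*8.61^i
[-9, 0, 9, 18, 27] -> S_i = -9 + 9*i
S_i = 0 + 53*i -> [0, 53, 106, 159, 212]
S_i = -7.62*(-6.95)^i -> [-7.62, 52.96, -368.07, 2558.05, -17778.46]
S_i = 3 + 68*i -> [3, 71, 139, 207, 275]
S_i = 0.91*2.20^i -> [0.91, 2.0, 4.4, 9.69, 21.32]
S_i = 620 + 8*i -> [620, 628, 636, 644, 652]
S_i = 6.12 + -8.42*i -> [6.12, -2.3, -10.72, -19.14, -27.56]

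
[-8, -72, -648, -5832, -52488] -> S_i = -8*9^i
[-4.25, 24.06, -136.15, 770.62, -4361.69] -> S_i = -4.25*(-5.66)^i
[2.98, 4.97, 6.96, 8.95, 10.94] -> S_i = 2.98 + 1.99*i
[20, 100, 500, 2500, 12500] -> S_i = 20*5^i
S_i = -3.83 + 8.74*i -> [-3.83, 4.91, 13.65, 22.39, 31.13]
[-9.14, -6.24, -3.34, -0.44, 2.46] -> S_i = -9.14 + 2.90*i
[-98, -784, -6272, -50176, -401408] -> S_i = -98*8^i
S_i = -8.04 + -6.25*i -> [-8.04, -14.29, -20.54, -26.79, -33.04]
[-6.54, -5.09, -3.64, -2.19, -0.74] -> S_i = -6.54 + 1.45*i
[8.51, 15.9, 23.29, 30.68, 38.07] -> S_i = 8.51 + 7.39*i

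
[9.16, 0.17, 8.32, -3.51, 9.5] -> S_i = Random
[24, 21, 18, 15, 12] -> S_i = 24 + -3*i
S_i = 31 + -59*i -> [31, -28, -87, -146, -205]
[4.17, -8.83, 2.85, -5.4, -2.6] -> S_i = Random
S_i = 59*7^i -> [59, 413, 2891, 20237, 141659]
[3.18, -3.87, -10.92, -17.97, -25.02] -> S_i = 3.18 + -7.05*i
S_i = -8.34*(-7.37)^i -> [-8.34, 61.47, -453.0, 3338.63, -24605.72]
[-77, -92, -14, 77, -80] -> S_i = Random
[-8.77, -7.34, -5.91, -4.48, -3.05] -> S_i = -8.77 + 1.43*i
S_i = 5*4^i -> [5, 20, 80, 320, 1280]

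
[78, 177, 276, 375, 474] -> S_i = 78 + 99*i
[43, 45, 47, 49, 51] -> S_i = 43 + 2*i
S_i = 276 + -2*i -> [276, 274, 272, 270, 268]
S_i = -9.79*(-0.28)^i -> [-9.79, 2.74, -0.77, 0.21, -0.06]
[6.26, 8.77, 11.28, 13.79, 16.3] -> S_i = 6.26 + 2.51*i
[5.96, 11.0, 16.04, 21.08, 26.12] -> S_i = 5.96 + 5.04*i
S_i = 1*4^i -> [1, 4, 16, 64, 256]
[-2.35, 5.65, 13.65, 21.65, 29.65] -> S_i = -2.35 + 8.00*i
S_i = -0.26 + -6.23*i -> [-0.26, -6.49, -12.72, -18.95, -25.18]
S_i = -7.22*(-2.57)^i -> [-7.22, 18.56, -47.69, 122.56, -314.97]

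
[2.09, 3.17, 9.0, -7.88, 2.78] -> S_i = Random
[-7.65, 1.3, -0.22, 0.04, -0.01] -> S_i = -7.65*(-0.17)^i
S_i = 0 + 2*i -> [0, 2, 4, 6, 8]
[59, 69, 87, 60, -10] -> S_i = Random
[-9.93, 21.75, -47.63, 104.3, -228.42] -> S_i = -9.93*(-2.19)^i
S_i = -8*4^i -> [-8, -32, -128, -512, -2048]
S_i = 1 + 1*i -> [1, 2, 3, 4, 5]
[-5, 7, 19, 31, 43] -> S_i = -5 + 12*i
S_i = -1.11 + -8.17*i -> [-1.11, -9.28, -17.45, -25.62, -33.79]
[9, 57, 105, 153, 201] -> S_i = 9 + 48*i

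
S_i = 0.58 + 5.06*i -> [0.58, 5.64, 10.7, 15.76, 20.82]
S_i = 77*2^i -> [77, 154, 308, 616, 1232]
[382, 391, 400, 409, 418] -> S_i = 382 + 9*i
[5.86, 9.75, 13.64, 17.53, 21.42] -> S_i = 5.86 + 3.89*i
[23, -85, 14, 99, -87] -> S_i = Random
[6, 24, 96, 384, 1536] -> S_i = 6*4^i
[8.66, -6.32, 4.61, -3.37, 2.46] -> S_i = 8.66*(-0.73)^i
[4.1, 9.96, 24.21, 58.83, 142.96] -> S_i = 4.10*2.43^i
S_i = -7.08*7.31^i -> [-7.08, -51.75, -378.33, -2765.57, -20216.35]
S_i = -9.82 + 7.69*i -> [-9.82, -2.13, 5.56, 13.25, 20.94]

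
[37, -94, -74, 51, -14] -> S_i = Random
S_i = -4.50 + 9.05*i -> [-4.5, 4.55, 13.6, 22.65, 31.7]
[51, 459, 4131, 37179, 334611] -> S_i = 51*9^i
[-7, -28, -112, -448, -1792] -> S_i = -7*4^i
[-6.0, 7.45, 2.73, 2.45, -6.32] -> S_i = Random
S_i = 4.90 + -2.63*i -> [4.9, 2.27, -0.36, -2.99, -5.62]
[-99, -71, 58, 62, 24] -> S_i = Random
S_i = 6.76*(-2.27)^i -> [6.76, -15.35, 34.83, -79.07, 179.49]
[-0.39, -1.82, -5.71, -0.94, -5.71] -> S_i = Random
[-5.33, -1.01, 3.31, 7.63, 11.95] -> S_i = -5.33 + 4.32*i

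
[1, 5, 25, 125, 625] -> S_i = 1*5^i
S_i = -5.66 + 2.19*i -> [-5.66, -3.47, -1.28, 0.91, 3.1]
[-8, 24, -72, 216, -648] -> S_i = -8*-3^i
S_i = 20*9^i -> [20, 180, 1620, 14580, 131220]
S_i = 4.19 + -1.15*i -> [4.19, 3.04, 1.89, 0.74, -0.41]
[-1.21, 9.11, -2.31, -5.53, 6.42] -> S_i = Random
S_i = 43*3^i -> [43, 129, 387, 1161, 3483]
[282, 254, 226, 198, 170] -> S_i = 282 + -28*i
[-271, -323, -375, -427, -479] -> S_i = -271 + -52*i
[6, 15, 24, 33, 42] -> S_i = 6 + 9*i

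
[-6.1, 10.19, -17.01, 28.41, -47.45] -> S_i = -6.10*(-1.67)^i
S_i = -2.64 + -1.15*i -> [-2.64, -3.79, -4.94, -6.09, -7.24]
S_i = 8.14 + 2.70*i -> [8.14, 10.84, 13.54, 16.24, 18.94]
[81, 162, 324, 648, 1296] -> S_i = 81*2^i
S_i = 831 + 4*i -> [831, 835, 839, 843, 847]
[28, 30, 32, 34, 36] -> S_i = 28 + 2*i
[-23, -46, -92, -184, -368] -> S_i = -23*2^i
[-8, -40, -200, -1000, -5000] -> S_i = -8*5^i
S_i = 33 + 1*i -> [33, 34, 35, 36, 37]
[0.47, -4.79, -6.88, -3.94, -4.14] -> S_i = Random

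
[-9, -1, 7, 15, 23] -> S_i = -9 + 8*i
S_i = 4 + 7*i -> [4, 11, 18, 25, 32]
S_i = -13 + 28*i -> [-13, 15, 43, 71, 99]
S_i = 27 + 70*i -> [27, 97, 167, 237, 307]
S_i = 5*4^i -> [5, 20, 80, 320, 1280]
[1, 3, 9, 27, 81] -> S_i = 1*3^i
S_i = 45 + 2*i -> [45, 47, 49, 51, 53]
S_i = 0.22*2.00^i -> [0.22, 0.44, 0.88, 1.76, 3.52]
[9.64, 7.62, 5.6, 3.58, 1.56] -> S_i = 9.64 + -2.02*i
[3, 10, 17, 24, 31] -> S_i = 3 + 7*i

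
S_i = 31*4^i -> [31, 124, 496, 1984, 7936]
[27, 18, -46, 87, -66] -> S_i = Random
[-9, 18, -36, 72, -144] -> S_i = -9*-2^i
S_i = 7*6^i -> [7, 42, 252, 1512, 9072]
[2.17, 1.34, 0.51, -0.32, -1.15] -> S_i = 2.17 + -0.83*i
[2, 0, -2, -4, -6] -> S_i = 2 + -2*i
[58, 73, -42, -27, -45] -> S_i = Random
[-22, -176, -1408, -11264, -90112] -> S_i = -22*8^i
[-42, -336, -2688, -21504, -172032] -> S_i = -42*8^i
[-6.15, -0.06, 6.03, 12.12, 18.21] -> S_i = -6.15 + 6.09*i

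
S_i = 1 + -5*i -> [1, -4, -9, -14, -19]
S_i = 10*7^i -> [10, 70, 490, 3430, 24010]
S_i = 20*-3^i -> [20, -60, 180, -540, 1620]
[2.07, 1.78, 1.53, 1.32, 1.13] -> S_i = 2.07*0.86^i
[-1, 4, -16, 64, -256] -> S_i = -1*-4^i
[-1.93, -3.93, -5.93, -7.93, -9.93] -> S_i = -1.93 + -2.00*i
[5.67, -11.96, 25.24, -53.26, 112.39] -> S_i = 5.67*(-2.11)^i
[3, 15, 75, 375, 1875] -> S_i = 3*5^i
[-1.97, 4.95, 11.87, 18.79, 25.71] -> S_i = -1.97 + 6.92*i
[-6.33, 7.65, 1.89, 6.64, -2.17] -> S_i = Random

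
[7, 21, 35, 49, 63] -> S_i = 7 + 14*i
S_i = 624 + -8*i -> [624, 616, 608, 600, 592]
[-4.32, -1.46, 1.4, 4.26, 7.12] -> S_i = -4.32 + 2.86*i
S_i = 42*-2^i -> [42, -84, 168, -336, 672]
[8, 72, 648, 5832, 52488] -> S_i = 8*9^i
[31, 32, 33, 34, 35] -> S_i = 31 + 1*i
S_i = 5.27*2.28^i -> [5.27, 12.02, 27.4, 62.46, 142.41]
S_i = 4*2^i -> [4, 8, 16, 32, 64]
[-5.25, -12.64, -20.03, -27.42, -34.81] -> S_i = -5.25 + -7.39*i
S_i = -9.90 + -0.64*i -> [-9.9, -10.54, -11.18, -11.82, -12.46]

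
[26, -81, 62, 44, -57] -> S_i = Random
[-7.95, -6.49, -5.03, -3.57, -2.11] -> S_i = -7.95 + 1.46*i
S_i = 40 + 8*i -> [40, 48, 56, 64, 72]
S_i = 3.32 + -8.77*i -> [3.32, -5.45, -14.22, -22.99, -31.76]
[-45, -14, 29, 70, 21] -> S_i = Random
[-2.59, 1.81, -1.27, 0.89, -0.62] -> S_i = -2.59*(-0.70)^i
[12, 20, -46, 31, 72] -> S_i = Random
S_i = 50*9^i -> [50, 450, 4050, 36450, 328050]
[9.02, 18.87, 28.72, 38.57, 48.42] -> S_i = 9.02 + 9.85*i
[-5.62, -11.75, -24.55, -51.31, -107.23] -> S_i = -5.62*2.09^i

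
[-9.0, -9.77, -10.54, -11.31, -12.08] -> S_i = -9.00 + -0.77*i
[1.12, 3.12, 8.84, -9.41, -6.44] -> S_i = Random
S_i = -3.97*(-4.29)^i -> [-3.97, 17.03, -73.06, 313.45, -1344.68]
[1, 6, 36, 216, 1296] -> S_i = 1*6^i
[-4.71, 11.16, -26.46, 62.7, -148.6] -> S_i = -4.71*(-2.37)^i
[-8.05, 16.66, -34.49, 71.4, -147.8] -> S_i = -8.05*(-2.07)^i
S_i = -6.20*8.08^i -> [-6.2, -50.1, -404.78, -3270.59, -26426.35]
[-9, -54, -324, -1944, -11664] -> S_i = -9*6^i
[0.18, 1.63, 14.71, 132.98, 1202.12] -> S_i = 0.18*9.04^i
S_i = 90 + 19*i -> [90, 109, 128, 147, 166]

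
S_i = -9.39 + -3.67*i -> [-9.39, -13.06, -16.73, -20.4, -24.07]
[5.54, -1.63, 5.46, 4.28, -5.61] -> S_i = Random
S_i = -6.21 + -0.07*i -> [-6.21, -6.28, -6.35, -6.42, -6.49]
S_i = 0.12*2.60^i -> [0.12, 0.31, 0.81, 2.11, 5.48]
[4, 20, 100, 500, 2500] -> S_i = 4*5^i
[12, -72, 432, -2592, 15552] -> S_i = 12*-6^i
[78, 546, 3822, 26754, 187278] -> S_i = 78*7^i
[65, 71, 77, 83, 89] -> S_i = 65 + 6*i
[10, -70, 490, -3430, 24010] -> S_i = 10*-7^i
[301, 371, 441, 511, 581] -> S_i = 301 + 70*i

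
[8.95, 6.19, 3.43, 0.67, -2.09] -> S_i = 8.95 + -2.76*i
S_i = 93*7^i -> [93, 651, 4557, 31899, 223293]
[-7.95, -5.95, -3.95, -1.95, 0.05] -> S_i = -7.95 + 2.00*i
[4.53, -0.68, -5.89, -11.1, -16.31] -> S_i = 4.53 + -5.21*i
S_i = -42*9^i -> [-42, -378, -3402, -30618, -275562]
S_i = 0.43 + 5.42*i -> [0.43, 5.85, 11.27, 16.69, 22.11]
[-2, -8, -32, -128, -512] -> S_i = -2*4^i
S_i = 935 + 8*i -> [935, 943, 951, 959, 967]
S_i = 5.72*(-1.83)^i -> [5.72, -10.47, 19.16, -35.05, 64.15]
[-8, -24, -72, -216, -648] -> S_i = -8*3^i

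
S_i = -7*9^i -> [-7, -63, -567, -5103, -45927]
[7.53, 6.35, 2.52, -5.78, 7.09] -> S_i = Random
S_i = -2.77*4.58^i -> [-2.77, -12.69, -58.1, -266.12, -1218.83]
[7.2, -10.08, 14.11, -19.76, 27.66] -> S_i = 7.20*(-1.40)^i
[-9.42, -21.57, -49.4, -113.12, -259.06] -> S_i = -9.42*2.29^i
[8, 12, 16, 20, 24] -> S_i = 8 + 4*i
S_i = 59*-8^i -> [59, -472, 3776, -30208, 241664]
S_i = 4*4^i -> [4, 16, 64, 256, 1024]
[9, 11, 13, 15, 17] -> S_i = 9 + 2*i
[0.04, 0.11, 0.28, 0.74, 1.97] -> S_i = 0.04*2.65^i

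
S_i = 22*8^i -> [22, 176, 1408, 11264, 90112]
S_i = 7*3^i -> [7, 21, 63, 189, 567]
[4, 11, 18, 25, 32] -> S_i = 4 + 7*i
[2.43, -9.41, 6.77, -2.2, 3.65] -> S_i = Random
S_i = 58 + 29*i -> [58, 87, 116, 145, 174]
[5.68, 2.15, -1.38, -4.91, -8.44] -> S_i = 5.68 + -3.53*i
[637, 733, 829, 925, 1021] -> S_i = 637 + 96*i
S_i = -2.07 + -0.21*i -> [-2.07, -2.28, -2.49, -2.7, -2.91]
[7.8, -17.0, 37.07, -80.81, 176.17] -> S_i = 7.80*(-2.18)^i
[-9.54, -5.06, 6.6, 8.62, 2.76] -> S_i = Random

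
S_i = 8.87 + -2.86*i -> [8.87, 6.01, 3.15, 0.29, -2.57]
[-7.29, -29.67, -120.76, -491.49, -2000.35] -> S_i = -7.29*4.07^i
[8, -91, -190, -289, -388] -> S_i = 8 + -99*i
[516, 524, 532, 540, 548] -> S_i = 516 + 8*i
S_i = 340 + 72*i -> [340, 412, 484, 556, 628]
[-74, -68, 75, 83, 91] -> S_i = Random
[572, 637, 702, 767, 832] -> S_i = 572 + 65*i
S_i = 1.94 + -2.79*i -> [1.94, -0.85, -3.64, -6.43, -9.22]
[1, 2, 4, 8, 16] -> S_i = 1*2^i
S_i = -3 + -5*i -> [-3, -8, -13, -18, -23]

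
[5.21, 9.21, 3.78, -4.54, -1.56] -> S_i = Random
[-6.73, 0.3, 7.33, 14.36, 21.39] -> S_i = -6.73 + 7.03*i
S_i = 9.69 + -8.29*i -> [9.69, 1.4, -6.89, -15.18, -23.47]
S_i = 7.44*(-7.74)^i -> [7.44, -57.59, 445.71, -3449.82, 26701.57]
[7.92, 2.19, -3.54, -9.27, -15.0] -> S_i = 7.92 + -5.73*i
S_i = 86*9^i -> [86, 774, 6966, 62694, 564246]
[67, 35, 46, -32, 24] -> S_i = Random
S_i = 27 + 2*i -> [27, 29, 31, 33, 35]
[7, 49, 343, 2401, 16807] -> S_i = 7*7^i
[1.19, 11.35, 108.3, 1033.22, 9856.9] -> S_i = 1.19*9.54^i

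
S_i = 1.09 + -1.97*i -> [1.09, -0.88, -2.85, -4.82, -6.79]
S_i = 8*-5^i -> [8, -40, 200, -1000, 5000]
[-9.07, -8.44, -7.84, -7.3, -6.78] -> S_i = -9.07*0.93^i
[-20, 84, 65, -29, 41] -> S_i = Random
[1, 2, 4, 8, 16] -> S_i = 1*2^i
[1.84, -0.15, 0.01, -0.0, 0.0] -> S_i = 1.84*(-0.08)^i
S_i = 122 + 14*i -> [122, 136, 150, 164, 178]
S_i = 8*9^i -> [8, 72, 648, 5832, 52488]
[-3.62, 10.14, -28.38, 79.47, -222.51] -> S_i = -3.62*(-2.80)^i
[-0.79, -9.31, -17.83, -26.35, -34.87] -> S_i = -0.79 + -8.52*i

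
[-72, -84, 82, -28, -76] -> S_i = Random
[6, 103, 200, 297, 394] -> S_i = 6 + 97*i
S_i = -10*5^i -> [-10, -50, -250, -1250, -6250]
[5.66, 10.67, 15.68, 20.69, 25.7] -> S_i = 5.66 + 5.01*i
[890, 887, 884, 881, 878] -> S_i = 890 + -3*i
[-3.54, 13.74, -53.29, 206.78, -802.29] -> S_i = -3.54*(-3.88)^i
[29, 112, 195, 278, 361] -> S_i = 29 + 83*i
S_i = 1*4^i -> [1, 4, 16, 64, 256]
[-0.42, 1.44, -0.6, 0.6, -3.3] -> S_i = Random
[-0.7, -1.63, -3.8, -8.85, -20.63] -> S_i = -0.70*2.33^i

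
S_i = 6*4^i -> [6, 24, 96, 384, 1536]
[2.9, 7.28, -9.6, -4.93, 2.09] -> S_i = Random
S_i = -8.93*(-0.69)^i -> [-8.93, 6.16, -4.25, 2.93, -2.02]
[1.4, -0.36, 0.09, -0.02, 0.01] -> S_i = 1.40*(-0.26)^i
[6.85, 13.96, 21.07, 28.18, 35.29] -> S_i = 6.85 + 7.11*i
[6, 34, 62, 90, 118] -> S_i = 6 + 28*i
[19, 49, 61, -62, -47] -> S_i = Random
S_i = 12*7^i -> [12, 84, 588, 4116, 28812]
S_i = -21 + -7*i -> [-21, -28, -35, -42, -49]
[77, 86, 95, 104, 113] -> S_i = 77 + 9*i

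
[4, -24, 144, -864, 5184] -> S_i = 4*-6^i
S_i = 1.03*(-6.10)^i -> [1.03, -6.28, 38.33, -233.79, 1426.12]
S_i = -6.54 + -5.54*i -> [-6.54, -12.08, -17.62, -23.16, -28.7]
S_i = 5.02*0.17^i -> [5.02, 0.85, 0.15, 0.02, 0.0]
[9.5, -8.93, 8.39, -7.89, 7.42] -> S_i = 9.50*(-0.94)^i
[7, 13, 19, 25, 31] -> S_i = 7 + 6*i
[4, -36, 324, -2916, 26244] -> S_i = 4*-9^i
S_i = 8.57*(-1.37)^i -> [8.57, -11.74, 16.09, -22.04, 30.19]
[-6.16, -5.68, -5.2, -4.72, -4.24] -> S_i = -6.16 + 0.48*i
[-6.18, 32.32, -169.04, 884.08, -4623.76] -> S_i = -6.18*(-5.23)^i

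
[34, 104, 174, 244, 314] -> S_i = 34 + 70*i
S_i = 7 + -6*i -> [7, 1, -5, -11, -17]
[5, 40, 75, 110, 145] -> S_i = 5 + 35*i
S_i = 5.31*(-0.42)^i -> [5.31, -2.23, 0.94, -0.39, 0.17]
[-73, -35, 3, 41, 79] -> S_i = -73 + 38*i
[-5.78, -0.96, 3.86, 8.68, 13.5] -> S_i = -5.78 + 4.82*i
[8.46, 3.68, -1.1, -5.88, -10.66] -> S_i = 8.46 + -4.78*i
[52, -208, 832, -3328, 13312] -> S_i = 52*-4^i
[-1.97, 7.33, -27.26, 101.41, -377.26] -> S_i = -1.97*(-3.72)^i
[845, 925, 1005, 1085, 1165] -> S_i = 845 + 80*i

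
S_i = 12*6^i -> [12, 72, 432, 2592, 15552]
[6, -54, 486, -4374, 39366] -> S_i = 6*-9^i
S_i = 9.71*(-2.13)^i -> [9.71, -20.68, 44.05, -93.83, 199.87]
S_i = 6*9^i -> [6, 54, 486, 4374, 39366]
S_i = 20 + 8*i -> [20, 28, 36, 44, 52]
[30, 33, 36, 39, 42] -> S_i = 30 + 3*i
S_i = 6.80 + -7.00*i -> [6.8, -0.2, -7.2, -14.2, -21.2]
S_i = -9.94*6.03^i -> [-9.94, -59.94, -361.43, -2179.41, -13141.82]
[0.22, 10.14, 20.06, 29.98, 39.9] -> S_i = 0.22 + 9.92*i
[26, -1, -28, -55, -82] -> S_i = 26 + -27*i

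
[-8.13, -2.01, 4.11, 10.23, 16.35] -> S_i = -8.13 + 6.12*i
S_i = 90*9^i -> [90, 810, 7290, 65610, 590490]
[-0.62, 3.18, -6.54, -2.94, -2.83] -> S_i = Random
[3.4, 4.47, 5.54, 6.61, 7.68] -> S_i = 3.40 + 1.07*i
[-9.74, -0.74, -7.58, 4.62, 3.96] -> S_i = Random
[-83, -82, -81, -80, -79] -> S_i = -83 + 1*i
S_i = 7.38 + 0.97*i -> [7.38, 8.35, 9.32, 10.29, 11.26]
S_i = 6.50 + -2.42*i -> [6.5, 4.08, 1.66, -0.76, -3.18]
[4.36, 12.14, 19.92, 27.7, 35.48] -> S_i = 4.36 + 7.78*i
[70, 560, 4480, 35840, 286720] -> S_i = 70*8^i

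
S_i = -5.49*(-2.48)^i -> [-5.49, 13.62, -33.77, 83.74, -207.67]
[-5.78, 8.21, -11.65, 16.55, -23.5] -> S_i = -5.78*(-1.42)^i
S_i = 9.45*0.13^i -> [9.45, 1.23, 0.16, 0.02, 0.0]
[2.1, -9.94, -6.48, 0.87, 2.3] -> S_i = Random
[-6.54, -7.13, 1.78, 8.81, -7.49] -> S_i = Random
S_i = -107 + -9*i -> [-107, -116, -125, -134, -143]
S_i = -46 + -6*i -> [-46, -52, -58, -64, -70]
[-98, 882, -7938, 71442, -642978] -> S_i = -98*-9^i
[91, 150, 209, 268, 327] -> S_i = 91 + 59*i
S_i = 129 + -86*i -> [129, 43, -43, -129, -215]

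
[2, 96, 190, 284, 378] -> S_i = 2 + 94*i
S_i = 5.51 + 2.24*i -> [5.51, 7.75, 9.99, 12.23, 14.47]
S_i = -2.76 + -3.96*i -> [-2.76, -6.72, -10.68, -14.64, -18.6]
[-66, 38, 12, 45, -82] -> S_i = Random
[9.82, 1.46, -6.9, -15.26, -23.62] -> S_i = 9.82 + -8.36*i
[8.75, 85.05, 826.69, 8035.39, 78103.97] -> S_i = 8.75*9.72^i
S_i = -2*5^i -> [-2, -10, -50, -250, -1250]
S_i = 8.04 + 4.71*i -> [8.04, 12.75, 17.46, 22.17, 26.88]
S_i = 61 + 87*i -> [61, 148, 235, 322, 409]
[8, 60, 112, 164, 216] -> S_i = 8 + 52*i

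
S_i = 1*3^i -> [1, 3, 9, 27, 81]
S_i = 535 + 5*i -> [535, 540, 545, 550, 555]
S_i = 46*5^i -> [46, 230, 1150, 5750, 28750]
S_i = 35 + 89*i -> [35, 124, 213, 302, 391]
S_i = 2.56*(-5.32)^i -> [2.56, -13.62, 72.45, -385.46, 2050.63]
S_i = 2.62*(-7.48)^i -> [2.62, -19.6, 146.59, -1096.49, 8201.77]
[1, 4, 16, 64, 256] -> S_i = 1*4^i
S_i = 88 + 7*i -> [88, 95, 102, 109, 116]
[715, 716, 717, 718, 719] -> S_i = 715 + 1*i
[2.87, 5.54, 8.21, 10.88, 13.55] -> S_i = 2.87 + 2.67*i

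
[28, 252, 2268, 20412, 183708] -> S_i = 28*9^i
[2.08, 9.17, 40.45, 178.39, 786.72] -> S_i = 2.08*4.41^i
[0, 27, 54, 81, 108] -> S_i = 0 + 27*i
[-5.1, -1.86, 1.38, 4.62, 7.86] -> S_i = -5.10 + 3.24*i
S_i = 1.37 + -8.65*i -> [1.37, -7.28, -15.93, -24.58, -33.23]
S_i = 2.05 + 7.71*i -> [2.05, 9.76, 17.47, 25.18, 32.89]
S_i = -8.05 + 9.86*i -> [-8.05, 1.81, 11.67, 21.53, 31.39]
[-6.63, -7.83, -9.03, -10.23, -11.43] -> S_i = -6.63 + -1.20*i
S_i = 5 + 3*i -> [5, 8, 11, 14, 17]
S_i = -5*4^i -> [-5, -20, -80, -320, -1280]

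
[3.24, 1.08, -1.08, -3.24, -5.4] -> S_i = 3.24 + -2.16*i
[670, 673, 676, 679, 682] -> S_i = 670 + 3*i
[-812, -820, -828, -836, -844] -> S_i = -812 + -8*i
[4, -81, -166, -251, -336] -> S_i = 4 + -85*i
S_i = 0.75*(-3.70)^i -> [0.75, -2.78, 10.27, -37.99, 140.56]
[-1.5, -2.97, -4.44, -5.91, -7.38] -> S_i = -1.50 + -1.47*i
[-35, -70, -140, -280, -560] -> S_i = -35*2^i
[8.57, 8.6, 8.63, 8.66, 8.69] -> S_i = 8.57 + 0.03*i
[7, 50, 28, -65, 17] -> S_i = Random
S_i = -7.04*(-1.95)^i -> [-7.04, 13.73, -26.77, 52.2, -101.79]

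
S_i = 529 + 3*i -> [529, 532, 535, 538, 541]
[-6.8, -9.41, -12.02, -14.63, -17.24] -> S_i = -6.80 + -2.61*i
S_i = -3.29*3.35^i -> [-3.29, -11.02, -36.92, -123.69, -414.36]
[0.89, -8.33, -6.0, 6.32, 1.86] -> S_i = Random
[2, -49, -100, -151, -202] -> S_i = 2 + -51*i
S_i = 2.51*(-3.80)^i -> [2.51, -9.54, 36.24, -137.73, 523.37]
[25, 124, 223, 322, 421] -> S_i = 25 + 99*i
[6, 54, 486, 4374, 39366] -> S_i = 6*9^i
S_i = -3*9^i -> [-3, -27, -243, -2187, -19683]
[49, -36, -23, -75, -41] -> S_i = Random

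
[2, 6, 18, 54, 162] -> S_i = 2*3^i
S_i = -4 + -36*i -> [-4, -40, -76, -112, -148]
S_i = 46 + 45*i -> [46, 91, 136, 181, 226]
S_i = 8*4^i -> [8, 32, 128, 512, 2048]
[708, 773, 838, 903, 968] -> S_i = 708 + 65*i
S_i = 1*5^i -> [1, 5, 25, 125, 625]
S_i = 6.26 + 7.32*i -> [6.26, 13.58, 20.9, 28.22, 35.54]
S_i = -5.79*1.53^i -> [-5.79, -8.86, -13.55, -20.74, -31.73]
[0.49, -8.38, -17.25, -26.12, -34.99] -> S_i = 0.49 + -8.87*i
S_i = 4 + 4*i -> [4, 8, 12, 16, 20]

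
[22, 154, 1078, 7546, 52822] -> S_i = 22*7^i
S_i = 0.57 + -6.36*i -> [0.57, -5.79, -12.15, -18.51, -24.87]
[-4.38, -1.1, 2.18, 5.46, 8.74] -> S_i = -4.38 + 3.28*i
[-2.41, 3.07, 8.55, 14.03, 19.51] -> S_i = -2.41 + 5.48*i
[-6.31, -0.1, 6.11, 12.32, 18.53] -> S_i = -6.31 + 6.21*i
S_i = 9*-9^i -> [9, -81, 729, -6561, 59049]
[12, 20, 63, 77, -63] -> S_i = Random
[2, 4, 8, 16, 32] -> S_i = 2*2^i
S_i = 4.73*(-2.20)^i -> [4.73, -10.41, 22.89, -50.37, 110.8]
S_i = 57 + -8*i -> [57, 49, 41, 33, 25]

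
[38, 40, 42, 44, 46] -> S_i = 38 + 2*i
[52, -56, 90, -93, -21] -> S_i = Random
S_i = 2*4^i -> [2, 8, 32, 128, 512]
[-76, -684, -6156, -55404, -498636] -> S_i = -76*9^i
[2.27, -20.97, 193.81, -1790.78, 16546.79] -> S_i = 2.27*(-9.24)^i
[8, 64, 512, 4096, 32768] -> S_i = 8*8^i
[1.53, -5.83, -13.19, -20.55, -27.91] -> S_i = 1.53 + -7.36*i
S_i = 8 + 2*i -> [8, 10, 12, 14, 16]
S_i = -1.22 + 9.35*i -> [-1.22, 8.13, 17.48, 26.83, 36.18]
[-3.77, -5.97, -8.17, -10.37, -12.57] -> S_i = -3.77 + -2.20*i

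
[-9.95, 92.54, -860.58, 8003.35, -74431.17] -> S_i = -9.95*(-9.30)^i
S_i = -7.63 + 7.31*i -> [-7.63, -0.32, 6.99, 14.3, 21.61]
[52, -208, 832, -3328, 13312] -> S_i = 52*-4^i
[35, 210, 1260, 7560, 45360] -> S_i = 35*6^i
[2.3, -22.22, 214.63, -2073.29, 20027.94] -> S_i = 2.30*(-9.66)^i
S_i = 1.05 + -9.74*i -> [1.05, -8.69, -18.43, -28.17, -37.91]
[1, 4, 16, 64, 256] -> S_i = 1*4^i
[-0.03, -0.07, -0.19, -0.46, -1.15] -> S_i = -0.03*2.49^i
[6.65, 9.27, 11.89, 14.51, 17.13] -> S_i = 6.65 + 2.62*i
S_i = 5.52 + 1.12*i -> [5.52, 6.64, 7.76, 8.88, 10.0]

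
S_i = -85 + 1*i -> [-85, -84, -83, -82, -81]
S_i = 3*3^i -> [3, 9, 27, 81, 243]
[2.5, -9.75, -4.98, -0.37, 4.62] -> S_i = Random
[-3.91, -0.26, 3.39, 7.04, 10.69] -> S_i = -3.91 + 3.65*i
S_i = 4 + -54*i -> [4, -50, -104, -158, -212]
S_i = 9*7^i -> [9, 63, 441, 3087, 21609]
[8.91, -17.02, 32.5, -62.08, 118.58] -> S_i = 8.91*(-1.91)^i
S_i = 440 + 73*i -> [440, 513, 586, 659, 732]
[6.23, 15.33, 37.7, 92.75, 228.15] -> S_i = 6.23*2.46^i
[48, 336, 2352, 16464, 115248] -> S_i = 48*7^i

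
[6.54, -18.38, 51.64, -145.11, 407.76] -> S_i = 6.54*(-2.81)^i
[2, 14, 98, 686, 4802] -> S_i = 2*7^i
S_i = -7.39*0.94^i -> [-7.39, -6.95, -6.53, -6.14, -5.77]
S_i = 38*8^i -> [38, 304, 2432, 19456, 155648]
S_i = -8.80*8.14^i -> [-8.8, -71.63, -583.08, -4746.31, -38634.94]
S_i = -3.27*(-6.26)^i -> [-3.27, 20.47, -128.14, 802.18, -5021.63]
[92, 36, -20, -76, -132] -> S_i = 92 + -56*i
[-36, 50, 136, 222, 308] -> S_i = -36 + 86*i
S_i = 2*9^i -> [2, 18, 162, 1458, 13122]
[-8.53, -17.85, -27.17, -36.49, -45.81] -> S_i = -8.53 + -9.32*i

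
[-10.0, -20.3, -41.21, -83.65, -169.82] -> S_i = -10.00*2.03^i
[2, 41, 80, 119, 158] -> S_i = 2 + 39*i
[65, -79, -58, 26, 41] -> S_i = Random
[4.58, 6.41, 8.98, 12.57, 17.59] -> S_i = 4.58*1.40^i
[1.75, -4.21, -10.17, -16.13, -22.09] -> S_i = 1.75 + -5.96*i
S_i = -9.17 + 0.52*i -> [-9.17, -8.65, -8.13, -7.61, -7.09]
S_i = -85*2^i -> [-85, -170, -340, -680, -1360]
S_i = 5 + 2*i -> [5, 7, 9, 11, 13]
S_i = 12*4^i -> [12, 48, 192, 768, 3072]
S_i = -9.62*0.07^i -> [-9.62, -0.67, -0.05, -0.0, -0.0]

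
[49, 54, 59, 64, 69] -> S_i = 49 + 5*i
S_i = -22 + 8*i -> [-22, -14, -6, 2, 10]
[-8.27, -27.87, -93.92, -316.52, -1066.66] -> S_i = -8.27*3.37^i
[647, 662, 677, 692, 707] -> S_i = 647 + 15*i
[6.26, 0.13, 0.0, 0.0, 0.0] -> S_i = 6.26*0.02^i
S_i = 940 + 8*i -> [940, 948, 956, 964, 972]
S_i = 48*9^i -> [48, 432, 3888, 34992, 314928]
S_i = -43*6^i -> [-43, -258, -1548, -9288, -55728]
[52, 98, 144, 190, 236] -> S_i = 52 + 46*i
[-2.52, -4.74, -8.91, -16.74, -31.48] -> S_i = -2.52*1.88^i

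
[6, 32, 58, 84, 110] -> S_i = 6 + 26*i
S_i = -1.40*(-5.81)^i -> [-1.4, 8.13, -47.26, 274.57, -1595.26]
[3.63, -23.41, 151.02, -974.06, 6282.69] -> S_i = 3.63*(-6.45)^i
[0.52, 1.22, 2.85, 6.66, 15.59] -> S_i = 0.52*2.34^i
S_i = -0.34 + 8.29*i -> [-0.34, 7.95, 16.24, 24.53, 32.82]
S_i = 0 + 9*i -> [0, 9, 18, 27, 36]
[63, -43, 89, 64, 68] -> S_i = Random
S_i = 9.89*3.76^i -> [9.89, 37.19, 139.82, 525.73, 1976.73]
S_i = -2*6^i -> [-2, -12, -72, -432, -2592]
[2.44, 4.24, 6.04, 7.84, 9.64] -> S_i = 2.44 + 1.80*i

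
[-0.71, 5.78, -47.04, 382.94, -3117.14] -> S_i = -0.71*(-8.14)^i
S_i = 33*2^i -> [33, 66, 132, 264, 528]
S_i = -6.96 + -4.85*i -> [-6.96, -11.81, -16.66, -21.51, -26.36]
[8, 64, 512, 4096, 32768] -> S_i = 8*8^i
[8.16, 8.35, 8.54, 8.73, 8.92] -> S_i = 8.16 + 0.19*i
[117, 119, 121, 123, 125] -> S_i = 117 + 2*i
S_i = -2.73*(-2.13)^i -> [-2.73, 5.81, -12.39, 26.38, -56.19]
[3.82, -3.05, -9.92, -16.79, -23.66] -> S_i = 3.82 + -6.87*i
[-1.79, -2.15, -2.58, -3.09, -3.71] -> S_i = -1.79*1.20^i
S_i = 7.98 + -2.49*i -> [7.98, 5.49, 3.0, 0.51, -1.98]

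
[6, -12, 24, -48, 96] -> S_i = 6*-2^i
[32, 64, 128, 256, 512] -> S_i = 32*2^i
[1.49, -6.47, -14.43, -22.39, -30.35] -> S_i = 1.49 + -7.96*i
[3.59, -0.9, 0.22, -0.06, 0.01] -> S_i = 3.59*(-0.25)^i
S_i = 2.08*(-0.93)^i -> [2.08, -1.93, 1.8, -1.67, 1.56]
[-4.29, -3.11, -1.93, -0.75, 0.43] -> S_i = -4.29 + 1.18*i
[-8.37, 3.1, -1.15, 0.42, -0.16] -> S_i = -8.37*(-0.37)^i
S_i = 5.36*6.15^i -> [5.36, 32.96, 202.73, 1246.78, 7667.7]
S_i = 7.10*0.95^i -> [7.1, 6.74, 6.41, 6.09, 5.78]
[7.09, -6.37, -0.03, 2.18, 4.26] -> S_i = Random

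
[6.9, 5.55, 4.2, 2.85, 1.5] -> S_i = 6.90 + -1.35*i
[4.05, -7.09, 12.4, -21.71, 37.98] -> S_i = 4.05*(-1.75)^i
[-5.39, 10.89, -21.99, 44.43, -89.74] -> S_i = -5.39*(-2.02)^i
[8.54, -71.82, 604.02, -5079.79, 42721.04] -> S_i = 8.54*(-8.41)^i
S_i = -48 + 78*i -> [-48, 30, 108, 186, 264]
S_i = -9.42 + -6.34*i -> [-9.42, -15.76, -22.1, -28.44, -34.78]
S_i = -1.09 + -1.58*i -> [-1.09, -2.67, -4.25, -5.83, -7.41]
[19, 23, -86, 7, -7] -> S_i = Random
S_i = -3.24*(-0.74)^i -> [-3.24, 2.4, -1.77, 1.31, -0.97]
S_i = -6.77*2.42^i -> [-6.77, -16.38, -39.65, -95.95, -232.19]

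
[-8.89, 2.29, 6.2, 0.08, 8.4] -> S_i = Random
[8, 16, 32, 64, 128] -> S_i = 8*2^i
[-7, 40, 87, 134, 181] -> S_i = -7 + 47*i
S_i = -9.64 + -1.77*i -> [-9.64, -11.41, -13.18, -14.95, -16.72]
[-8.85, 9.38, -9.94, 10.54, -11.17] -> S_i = -8.85*(-1.06)^i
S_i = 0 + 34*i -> [0, 34, 68, 102, 136]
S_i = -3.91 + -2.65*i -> [-3.91, -6.56, -9.21, -11.86, -14.51]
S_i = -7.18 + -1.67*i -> [-7.18, -8.85, -10.52, -12.19, -13.86]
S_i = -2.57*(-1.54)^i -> [-2.57, 3.96, -6.1, 9.39, -14.45]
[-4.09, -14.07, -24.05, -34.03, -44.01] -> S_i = -4.09 + -9.98*i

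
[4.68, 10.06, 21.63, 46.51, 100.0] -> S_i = 4.68*2.15^i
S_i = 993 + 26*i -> [993, 1019, 1045, 1071, 1097]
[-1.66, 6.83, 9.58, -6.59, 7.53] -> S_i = Random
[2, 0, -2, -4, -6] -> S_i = 2 + -2*i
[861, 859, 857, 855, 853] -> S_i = 861 + -2*i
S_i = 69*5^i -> [69, 345, 1725, 8625, 43125]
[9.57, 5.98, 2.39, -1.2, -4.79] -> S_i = 9.57 + -3.59*i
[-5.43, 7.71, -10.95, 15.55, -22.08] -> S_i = -5.43*(-1.42)^i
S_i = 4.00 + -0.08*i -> [4.0, 3.92, 3.84, 3.76, 3.68]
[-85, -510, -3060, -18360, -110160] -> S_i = -85*6^i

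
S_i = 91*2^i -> [91, 182, 364, 728, 1456]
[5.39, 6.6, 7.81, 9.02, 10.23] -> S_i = 5.39 + 1.21*i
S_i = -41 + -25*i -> [-41, -66, -91, -116, -141]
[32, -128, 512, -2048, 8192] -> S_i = 32*-4^i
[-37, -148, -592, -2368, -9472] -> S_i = -37*4^i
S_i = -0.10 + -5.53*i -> [-0.1, -5.63, -11.16, -16.69, -22.22]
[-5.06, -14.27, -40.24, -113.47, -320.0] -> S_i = -5.06*2.82^i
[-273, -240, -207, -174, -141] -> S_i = -273 + 33*i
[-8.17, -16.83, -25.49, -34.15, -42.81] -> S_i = -8.17 + -8.66*i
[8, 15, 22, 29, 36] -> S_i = 8 + 7*i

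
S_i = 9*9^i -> [9, 81, 729, 6561, 59049]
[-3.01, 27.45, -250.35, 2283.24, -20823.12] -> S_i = -3.01*(-9.12)^i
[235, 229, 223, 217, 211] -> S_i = 235 + -6*i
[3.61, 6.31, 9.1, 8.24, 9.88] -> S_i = Random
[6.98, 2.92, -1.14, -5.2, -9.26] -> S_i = 6.98 + -4.06*i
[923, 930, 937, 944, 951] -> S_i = 923 + 7*i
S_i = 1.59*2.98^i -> [1.59, 4.74, 14.12, 42.08, 125.39]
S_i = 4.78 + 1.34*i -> [4.78, 6.12, 7.46, 8.8, 10.14]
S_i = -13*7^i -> [-13, -91, -637, -4459, -31213]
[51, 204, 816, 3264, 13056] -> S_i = 51*4^i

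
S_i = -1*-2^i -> [-1, 2, -4, 8, -16]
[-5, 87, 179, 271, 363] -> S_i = -5 + 92*i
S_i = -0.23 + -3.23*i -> [-0.23, -3.46, -6.69, -9.92, -13.15]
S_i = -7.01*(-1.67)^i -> [-7.01, 11.71, -19.55, 32.65, -54.52]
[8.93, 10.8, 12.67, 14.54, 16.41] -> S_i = 8.93 + 1.87*i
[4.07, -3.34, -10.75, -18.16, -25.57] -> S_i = 4.07 + -7.41*i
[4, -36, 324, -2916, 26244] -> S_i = 4*-9^i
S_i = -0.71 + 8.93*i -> [-0.71, 8.22, 17.15, 26.08, 35.01]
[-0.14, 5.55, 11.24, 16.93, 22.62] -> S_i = -0.14 + 5.69*i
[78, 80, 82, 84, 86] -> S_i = 78 + 2*i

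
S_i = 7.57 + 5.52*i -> [7.57, 13.09, 18.61, 24.13, 29.65]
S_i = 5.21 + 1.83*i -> [5.21, 7.04, 8.87, 10.7, 12.53]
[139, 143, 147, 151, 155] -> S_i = 139 + 4*i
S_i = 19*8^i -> [19, 152, 1216, 9728, 77824]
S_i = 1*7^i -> [1, 7, 49, 343, 2401]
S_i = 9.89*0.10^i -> [9.89, 0.99, 0.1, 0.01, 0.0]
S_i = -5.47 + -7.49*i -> [-5.47, -12.96, -20.45, -27.94, -35.43]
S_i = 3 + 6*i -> [3, 9, 15, 21, 27]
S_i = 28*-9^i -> [28, -252, 2268, -20412, 183708]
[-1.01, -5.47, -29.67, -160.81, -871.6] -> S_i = -1.01*5.42^i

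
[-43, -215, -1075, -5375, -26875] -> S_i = -43*5^i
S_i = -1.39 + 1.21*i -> [-1.39, -0.18, 1.03, 2.24, 3.45]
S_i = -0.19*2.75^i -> [-0.19, -0.52, -1.44, -3.95, -10.87]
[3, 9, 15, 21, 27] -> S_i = 3 + 6*i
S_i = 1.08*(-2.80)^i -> [1.08, -3.02, 8.47, -23.71, 66.38]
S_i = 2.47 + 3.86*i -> [2.47, 6.33, 10.19, 14.05, 17.91]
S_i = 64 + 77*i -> [64, 141, 218, 295, 372]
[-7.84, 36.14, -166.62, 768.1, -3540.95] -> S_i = -7.84*(-4.61)^i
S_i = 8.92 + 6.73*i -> [8.92, 15.65, 22.38, 29.11, 35.84]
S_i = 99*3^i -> [99, 297, 891, 2673, 8019]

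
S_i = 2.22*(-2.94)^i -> [2.22, -6.53, 19.19, -56.42, 165.86]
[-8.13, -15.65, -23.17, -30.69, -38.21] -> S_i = -8.13 + -7.52*i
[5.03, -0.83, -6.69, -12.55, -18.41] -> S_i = 5.03 + -5.86*i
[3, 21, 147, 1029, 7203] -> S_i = 3*7^i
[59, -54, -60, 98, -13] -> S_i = Random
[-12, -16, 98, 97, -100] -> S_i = Random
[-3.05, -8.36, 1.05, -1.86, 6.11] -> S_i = Random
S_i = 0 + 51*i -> [0, 51, 102, 153, 204]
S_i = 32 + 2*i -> [32, 34, 36, 38, 40]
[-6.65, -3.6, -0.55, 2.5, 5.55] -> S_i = -6.65 + 3.05*i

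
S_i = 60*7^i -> [60, 420, 2940, 20580, 144060]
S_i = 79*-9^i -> [79, -711, 6399, -57591, 518319]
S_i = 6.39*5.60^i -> [6.39, 35.78, 200.39, 1122.19, 6284.24]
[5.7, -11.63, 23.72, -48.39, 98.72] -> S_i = 5.70*(-2.04)^i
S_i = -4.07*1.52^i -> [-4.07, -6.19, -9.4, -14.29, -21.73]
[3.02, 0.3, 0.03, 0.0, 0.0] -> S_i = 3.02*0.10^i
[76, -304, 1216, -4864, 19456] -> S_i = 76*-4^i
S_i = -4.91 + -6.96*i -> [-4.91, -11.87, -18.83, -25.79, -32.75]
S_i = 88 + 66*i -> [88, 154, 220, 286, 352]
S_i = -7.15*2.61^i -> [-7.15, -18.66, -48.71, -127.12, -331.79]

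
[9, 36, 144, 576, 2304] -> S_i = 9*4^i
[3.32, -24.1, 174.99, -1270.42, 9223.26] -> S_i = 3.32*(-7.26)^i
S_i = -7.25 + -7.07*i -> [-7.25, -14.32, -21.39, -28.46, -35.53]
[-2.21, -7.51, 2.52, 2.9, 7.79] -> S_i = Random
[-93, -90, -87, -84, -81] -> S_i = -93 + 3*i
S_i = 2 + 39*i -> [2, 41, 80, 119, 158]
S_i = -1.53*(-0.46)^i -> [-1.53, 0.7, -0.32, 0.15, -0.07]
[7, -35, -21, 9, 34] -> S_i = Random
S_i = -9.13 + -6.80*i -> [-9.13, -15.93, -22.73, -29.53, -36.33]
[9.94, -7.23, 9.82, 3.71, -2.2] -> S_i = Random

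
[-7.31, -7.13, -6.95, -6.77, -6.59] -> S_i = -7.31 + 0.18*i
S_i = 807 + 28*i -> [807, 835, 863, 891, 919]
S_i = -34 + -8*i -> [-34, -42, -50, -58, -66]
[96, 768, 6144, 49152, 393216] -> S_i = 96*8^i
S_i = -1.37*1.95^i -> [-1.37, -2.67, -5.21, -10.16, -19.81]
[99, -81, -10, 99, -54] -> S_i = Random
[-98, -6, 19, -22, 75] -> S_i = Random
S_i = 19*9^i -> [19, 171, 1539, 13851, 124659]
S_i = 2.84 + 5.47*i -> [2.84, 8.31, 13.78, 19.25, 24.72]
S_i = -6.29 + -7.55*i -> [-6.29, -13.84, -21.39, -28.94, -36.49]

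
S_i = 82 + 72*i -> [82, 154, 226, 298, 370]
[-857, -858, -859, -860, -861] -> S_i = -857 + -1*i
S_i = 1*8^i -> [1, 8, 64, 512, 4096]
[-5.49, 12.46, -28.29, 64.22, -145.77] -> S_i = -5.49*(-2.27)^i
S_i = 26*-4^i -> [26, -104, 416, -1664, 6656]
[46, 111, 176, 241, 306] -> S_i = 46 + 65*i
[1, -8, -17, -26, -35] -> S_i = 1 + -9*i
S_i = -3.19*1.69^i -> [-3.19, -5.39, -9.11, -15.4, -26.02]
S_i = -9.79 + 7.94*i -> [-9.79, -1.85, 6.09, 14.03, 21.97]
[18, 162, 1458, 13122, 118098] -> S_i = 18*9^i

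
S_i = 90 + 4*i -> [90, 94, 98, 102, 106]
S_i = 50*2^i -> [50, 100, 200, 400, 800]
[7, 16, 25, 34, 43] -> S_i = 7 + 9*i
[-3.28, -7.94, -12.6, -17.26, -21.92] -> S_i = -3.28 + -4.66*i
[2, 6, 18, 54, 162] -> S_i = 2*3^i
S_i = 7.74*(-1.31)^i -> [7.74, -10.14, 13.28, -17.4, 22.79]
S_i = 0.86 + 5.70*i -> [0.86, 6.56, 12.26, 17.96, 23.66]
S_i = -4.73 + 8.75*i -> [-4.73, 4.02, 12.77, 21.52, 30.27]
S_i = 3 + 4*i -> [3, 7, 11, 15, 19]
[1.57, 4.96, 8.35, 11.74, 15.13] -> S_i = 1.57 + 3.39*i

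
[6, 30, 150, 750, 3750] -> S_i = 6*5^i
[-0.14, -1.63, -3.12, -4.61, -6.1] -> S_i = -0.14 + -1.49*i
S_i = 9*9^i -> [9, 81, 729, 6561, 59049]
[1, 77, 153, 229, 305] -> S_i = 1 + 76*i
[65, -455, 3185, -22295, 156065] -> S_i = 65*-7^i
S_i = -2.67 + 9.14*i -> [-2.67, 6.47, 15.61, 24.75, 33.89]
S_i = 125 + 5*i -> [125, 130, 135, 140, 145]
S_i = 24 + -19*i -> [24, 5, -14, -33, -52]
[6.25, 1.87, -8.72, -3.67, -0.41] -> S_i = Random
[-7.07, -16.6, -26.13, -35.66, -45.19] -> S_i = -7.07 + -9.53*i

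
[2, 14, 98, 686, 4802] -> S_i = 2*7^i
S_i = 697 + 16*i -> [697, 713, 729, 745, 761]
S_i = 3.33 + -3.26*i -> [3.33, 0.07, -3.19, -6.45, -9.71]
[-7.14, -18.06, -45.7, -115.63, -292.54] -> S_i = -7.14*2.53^i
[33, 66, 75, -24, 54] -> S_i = Random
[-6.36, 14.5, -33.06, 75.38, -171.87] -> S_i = -6.36*(-2.28)^i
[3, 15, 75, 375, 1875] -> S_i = 3*5^i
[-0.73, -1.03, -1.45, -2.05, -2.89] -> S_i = -0.73*1.41^i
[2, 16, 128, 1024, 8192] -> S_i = 2*8^i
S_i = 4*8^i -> [4, 32, 256, 2048, 16384]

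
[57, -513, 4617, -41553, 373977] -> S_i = 57*-9^i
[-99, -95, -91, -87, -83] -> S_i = -99 + 4*i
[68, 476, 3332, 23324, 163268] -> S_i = 68*7^i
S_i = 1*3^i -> [1, 3, 9, 27, 81]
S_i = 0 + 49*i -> [0, 49, 98, 147, 196]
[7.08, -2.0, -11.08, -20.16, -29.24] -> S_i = 7.08 + -9.08*i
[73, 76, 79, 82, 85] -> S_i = 73 + 3*i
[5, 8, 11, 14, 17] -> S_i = 5 + 3*i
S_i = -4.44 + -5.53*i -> [-4.44, -9.97, -15.5, -21.03, -26.56]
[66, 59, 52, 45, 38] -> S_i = 66 + -7*i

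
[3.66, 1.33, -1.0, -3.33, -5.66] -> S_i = 3.66 + -2.33*i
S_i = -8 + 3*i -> [-8, -5, -2, 1, 4]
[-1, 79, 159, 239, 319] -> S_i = -1 + 80*i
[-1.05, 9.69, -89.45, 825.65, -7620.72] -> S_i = -1.05*(-9.23)^i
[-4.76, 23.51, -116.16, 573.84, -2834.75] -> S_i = -4.76*(-4.94)^i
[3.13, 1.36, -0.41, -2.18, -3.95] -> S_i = 3.13 + -1.77*i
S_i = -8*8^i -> [-8, -64, -512, -4096, -32768]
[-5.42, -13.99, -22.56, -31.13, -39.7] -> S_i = -5.42 + -8.57*i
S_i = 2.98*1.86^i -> [2.98, 5.54, 10.31, 19.18, 35.67]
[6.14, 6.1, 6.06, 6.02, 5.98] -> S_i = 6.14 + -0.04*i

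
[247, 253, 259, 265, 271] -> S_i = 247 + 6*i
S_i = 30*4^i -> [30, 120, 480, 1920, 7680]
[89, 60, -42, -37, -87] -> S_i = Random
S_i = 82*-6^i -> [82, -492, 2952, -17712, 106272]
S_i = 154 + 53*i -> [154, 207, 260, 313, 366]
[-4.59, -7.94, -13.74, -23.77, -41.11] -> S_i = -4.59*1.73^i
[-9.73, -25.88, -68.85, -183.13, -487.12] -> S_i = -9.73*2.66^i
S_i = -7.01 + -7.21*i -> [-7.01, -14.22, -21.43, -28.64, -35.85]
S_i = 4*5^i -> [4, 20, 100, 500, 2500]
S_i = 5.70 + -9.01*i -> [5.7, -3.31, -12.32, -21.33, -30.34]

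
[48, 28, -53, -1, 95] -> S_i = Random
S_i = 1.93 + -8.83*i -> [1.93, -6.9, -15.73, -24.56, -33.39]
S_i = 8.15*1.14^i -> [8.15, 9.29, 10.59, 12.07, 13.77]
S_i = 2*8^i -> [2, 16, 128, 1024, 8192]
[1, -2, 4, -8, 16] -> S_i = 1*-2^i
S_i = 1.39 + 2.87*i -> [1.39, 4.26, 7.13, 10.0, 12.87]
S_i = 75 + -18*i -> [75, 57, 39, 21, 3]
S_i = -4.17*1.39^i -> [-4.17, -5.8, -8.06, -11.2, -15.57]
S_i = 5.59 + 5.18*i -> [5.59, 10.77, 15.95, 21.13, 26.31]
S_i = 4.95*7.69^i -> [4.95, 38.07, 292.72, 2251.05, 17310.54]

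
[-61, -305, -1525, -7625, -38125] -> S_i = -61*5^i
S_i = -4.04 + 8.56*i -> [-4.04, 4.52, 13.08, 21.64, 30.2]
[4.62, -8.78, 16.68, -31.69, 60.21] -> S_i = 4.62*(-1.90)^i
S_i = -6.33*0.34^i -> [-6.33, -2.15, -0.73, -0.25, -0.08]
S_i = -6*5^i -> [-6, -30, -150, -750, -3750]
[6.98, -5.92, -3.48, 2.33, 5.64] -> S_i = Random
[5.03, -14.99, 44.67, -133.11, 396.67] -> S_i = 5.03*(-2.98)^i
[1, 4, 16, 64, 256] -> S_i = 1*4^i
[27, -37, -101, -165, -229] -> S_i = 27 + -64*i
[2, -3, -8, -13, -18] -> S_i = 2 + -5*i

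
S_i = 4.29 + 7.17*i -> [4.29, 11.46, 18.63, 25.8, 32.97]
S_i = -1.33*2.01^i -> [-1.33, -2.67, -5.37, -10.8, -21.71]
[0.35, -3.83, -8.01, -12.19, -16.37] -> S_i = 0.35 + -4.18*i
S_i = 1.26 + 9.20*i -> [1.26, 10.46, 19.66, 28.86, 38.06]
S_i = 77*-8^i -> [77, -616, 4928, -39424, 315392]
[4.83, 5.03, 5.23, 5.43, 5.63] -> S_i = 4.83 + 0.20*i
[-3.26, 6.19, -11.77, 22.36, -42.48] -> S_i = -3.26*(-1.90)^i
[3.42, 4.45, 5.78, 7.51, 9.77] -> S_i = 3.42*1.30^i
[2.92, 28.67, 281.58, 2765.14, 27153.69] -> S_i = 2.92*9.82^i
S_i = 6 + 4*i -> [6, 10, 14, 18, 22]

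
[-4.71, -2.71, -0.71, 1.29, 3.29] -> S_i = -4.71 + 2.00*i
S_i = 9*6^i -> [9, 54, 324, 1944, 11664]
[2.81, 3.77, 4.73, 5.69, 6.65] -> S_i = 2.81 + 0.96*i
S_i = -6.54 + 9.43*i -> [-6.54, 2.89, 12.32, 21.75, 31.18]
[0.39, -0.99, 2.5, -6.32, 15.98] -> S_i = 0.39*(-2.53)^i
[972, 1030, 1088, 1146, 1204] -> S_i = 972 + 58*i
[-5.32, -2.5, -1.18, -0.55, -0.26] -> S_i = -5.32*0.47^i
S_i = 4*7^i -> [4, 28, 196, 1372, 9604]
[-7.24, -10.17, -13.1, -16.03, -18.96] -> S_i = -7.24 + -2.93*i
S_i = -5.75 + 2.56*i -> [-5.75, -3.19, -0.63, 1.93, 4.49]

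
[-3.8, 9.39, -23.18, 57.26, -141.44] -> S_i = -3.80*(-2.47)^i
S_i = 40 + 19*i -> [40, 59, 78, 97, 116]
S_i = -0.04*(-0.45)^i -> [-0.04, 0.02, -0.01, 0.0, -0.0]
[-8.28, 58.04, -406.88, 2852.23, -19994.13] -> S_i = -8.28*(-7.01)^i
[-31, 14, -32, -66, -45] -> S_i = Random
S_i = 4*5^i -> [4, 20, 100, 500, 2500]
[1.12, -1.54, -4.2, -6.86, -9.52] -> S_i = 1.12 + -2.66*i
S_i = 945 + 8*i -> [945, 953, 961, 969, 977]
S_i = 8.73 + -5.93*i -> [8.73, 2.8, -3.13, -9.06, -14.99]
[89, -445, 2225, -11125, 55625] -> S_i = 89*-5^i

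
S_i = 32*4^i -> [32, 128, 512, 2048, 8192]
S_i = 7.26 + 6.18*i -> [7.26, 13.44, 19.62, 25.8, 31.98]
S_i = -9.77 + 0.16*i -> [-9.77, -9.61, -9.45, -9.29, -9.13]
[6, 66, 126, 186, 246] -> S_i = 6 + 60*i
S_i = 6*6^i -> [6, 36, 216, 1296, 7776]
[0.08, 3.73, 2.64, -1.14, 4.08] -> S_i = Random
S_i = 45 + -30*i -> [45, 15, -15, -45, -75]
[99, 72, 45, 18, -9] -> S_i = 99 + -27*i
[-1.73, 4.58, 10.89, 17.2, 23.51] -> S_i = -1.73 + 6.31*i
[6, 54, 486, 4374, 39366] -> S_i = 6*9^i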